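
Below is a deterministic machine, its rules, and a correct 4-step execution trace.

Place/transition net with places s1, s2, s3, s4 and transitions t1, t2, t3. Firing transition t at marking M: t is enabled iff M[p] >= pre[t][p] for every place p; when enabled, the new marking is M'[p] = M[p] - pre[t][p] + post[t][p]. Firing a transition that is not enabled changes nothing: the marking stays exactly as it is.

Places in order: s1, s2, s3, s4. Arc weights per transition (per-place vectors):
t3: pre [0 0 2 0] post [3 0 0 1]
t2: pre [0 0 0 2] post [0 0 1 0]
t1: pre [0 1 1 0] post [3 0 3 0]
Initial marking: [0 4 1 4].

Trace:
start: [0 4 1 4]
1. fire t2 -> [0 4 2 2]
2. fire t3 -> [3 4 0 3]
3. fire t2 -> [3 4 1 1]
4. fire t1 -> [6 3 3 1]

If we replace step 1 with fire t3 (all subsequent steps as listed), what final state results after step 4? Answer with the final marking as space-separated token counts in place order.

3 3 4 2

(re-executing from step 1 with the substitution; state before step 1: [0 4 1 4])
1. fire t3 -> [0 4 1 4]
2. fire t3 -> [0 4 1 4]
3. fire t2 -> [0 4 2 2]
4. fire t1 -> [3 3 4 2]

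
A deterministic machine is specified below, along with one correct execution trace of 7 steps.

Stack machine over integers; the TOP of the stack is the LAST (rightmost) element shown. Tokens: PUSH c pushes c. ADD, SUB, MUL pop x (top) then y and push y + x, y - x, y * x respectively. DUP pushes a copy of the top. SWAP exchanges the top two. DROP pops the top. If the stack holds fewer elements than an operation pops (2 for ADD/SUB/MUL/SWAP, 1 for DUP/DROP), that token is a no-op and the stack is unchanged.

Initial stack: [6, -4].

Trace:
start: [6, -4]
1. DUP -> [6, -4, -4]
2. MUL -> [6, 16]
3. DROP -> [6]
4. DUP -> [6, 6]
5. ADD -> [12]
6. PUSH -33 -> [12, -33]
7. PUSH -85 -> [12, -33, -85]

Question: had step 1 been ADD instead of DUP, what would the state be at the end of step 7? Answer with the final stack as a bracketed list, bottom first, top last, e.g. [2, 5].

(re-executing from step 1 with the substitution; state before step 1: [6, -4])
1. ADD -> [2]
2. MUL -> [2]
3. DROP -> []
4. DUP -> []
5. ADD -> []
6. PUSH -33 -> [-33]
7. PUSH -85 -> [-33, -85]

[-33, -85]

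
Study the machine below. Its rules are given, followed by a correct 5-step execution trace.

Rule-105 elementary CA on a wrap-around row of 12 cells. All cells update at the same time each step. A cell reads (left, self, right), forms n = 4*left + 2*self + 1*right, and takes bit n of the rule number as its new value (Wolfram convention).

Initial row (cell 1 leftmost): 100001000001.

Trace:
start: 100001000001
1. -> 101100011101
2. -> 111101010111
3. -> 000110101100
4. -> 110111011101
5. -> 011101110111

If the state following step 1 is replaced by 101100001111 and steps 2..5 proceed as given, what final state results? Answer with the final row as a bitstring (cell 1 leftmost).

state after step 1 := 101100001111
2. -> 111101101000
3. -> 100111110010
4. -> 000100010001
5. -> 010001000100

010001000100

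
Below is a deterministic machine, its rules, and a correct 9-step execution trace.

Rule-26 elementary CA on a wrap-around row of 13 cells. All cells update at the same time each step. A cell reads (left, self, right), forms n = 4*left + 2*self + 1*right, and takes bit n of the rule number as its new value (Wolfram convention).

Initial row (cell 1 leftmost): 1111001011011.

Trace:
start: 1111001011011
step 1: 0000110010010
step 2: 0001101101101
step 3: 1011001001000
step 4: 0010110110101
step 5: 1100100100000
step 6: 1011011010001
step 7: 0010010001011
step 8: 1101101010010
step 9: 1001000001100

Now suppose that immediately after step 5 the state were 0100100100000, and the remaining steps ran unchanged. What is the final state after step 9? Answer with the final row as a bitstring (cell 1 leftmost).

state after step 5 := 0100100100000
step 6: 1011011010000
step 7: 0010010001001
step 8: 1101101010110
step 9: 1001000000100

1001000000100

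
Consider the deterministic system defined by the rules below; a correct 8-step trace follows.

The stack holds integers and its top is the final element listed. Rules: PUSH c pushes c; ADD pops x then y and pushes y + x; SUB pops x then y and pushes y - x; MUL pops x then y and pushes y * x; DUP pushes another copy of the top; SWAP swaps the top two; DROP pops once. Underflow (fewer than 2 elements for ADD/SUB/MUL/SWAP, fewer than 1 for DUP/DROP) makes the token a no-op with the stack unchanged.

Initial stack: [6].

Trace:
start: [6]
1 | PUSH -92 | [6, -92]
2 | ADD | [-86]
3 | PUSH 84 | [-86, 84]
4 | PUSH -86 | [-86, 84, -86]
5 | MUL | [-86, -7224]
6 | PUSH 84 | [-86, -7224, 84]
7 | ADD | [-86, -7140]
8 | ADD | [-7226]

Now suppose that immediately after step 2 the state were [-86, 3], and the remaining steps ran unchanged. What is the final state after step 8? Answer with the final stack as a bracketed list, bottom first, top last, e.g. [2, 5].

[-86, -7137]

state after step 2 := [-86, 3]
3 | PUSH 84 | [-86, 3, 84]
4 | PUSH -86 | [-86, 3, 84, -86]
5 | MUL | [-86, 3, -7224]
6 | PUSH 84 | [-86, 3, -7224, 84]
7 | ADD | [-86, 3, -7140]
8 | ADD | [-86, -7137]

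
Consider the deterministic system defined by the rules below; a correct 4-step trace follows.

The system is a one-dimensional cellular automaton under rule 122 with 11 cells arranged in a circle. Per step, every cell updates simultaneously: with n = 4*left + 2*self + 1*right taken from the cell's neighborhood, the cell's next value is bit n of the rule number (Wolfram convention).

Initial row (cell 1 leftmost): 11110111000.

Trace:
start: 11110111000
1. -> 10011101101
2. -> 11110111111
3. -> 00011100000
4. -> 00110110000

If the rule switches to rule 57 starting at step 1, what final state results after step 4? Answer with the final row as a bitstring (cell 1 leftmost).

(re-executing steps 1..4 under rule 57; state before step 1: 11110111000)
1. -> 10001100110
2. -> 01101010101
3. -> 11010101010
4. -> 10101010101

10101010101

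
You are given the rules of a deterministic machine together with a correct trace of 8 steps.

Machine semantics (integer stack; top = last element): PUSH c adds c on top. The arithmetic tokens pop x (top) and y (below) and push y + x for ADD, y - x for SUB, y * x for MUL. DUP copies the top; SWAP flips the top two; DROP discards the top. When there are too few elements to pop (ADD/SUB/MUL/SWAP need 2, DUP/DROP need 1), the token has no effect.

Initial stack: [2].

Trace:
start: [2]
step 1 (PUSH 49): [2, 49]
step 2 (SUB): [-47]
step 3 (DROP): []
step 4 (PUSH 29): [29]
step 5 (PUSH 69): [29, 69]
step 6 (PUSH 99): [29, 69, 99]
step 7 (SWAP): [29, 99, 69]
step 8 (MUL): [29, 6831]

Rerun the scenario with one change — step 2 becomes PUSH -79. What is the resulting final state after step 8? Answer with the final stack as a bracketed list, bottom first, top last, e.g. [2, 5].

[2, 49, 29, 6831]

(re-executing from step 2 with the substitution; state before step 2: [2, 49])
step 2 (PUSH -79): [2, 49, -79]
step 3 (DROP): [2, 49]
step 4 (PUSH 29): [2, 49, 29]
step 5 (PUSH 69): [2, 49, 29, 69]
step 6 (PUSH 99): [2, 49, 29, 69, 99]
step 7 (SWAP): [2, 49, 29, 99, 69]
step 8 (MUL): [2, 49, 29, 6831]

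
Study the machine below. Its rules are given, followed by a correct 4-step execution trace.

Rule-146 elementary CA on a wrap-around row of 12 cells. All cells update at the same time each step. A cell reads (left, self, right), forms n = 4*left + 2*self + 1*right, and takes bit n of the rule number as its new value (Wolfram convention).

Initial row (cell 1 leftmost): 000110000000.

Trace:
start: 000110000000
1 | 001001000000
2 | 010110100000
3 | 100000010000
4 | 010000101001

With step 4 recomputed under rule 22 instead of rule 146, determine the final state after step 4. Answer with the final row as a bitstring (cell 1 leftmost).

(re-executing step 4 under rule 22; state before step 4: 100000010000)
4 | 110000111001

110000111001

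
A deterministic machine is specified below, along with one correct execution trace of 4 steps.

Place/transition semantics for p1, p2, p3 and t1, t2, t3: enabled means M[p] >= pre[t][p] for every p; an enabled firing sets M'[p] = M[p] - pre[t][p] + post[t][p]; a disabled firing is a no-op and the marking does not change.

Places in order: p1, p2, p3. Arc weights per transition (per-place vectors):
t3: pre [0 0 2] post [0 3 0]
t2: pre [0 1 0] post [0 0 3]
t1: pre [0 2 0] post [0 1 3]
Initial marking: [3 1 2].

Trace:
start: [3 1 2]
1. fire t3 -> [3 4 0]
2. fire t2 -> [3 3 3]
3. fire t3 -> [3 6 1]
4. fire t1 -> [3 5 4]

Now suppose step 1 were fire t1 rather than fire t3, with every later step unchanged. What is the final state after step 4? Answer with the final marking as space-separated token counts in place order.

(re-executing from step 1 with the substitution; state before step 1: [3 1 2])
1. fire t1 -> [3 1 2]
2. fire t2 -> [3 0 5]
3. fire t3 -> [3 3 3]
4. fire t1 -> [3 2 6]

3 2 6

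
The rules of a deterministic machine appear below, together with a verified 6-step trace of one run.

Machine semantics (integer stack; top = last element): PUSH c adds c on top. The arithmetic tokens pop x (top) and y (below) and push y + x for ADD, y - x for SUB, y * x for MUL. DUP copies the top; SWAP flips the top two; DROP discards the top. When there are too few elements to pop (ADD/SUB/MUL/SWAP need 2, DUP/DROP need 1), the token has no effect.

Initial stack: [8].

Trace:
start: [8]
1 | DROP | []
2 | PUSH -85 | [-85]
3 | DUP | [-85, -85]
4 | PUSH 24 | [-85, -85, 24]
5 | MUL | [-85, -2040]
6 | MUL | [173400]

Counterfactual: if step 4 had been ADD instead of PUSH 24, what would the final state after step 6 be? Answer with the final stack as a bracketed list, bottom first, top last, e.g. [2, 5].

[-170]

(re-executing from step 4 with the substitution; state before step 4: [-85, -85])
4 | ADD | [-170]
5 | MUL | [-170]
6 | MUL | [-170]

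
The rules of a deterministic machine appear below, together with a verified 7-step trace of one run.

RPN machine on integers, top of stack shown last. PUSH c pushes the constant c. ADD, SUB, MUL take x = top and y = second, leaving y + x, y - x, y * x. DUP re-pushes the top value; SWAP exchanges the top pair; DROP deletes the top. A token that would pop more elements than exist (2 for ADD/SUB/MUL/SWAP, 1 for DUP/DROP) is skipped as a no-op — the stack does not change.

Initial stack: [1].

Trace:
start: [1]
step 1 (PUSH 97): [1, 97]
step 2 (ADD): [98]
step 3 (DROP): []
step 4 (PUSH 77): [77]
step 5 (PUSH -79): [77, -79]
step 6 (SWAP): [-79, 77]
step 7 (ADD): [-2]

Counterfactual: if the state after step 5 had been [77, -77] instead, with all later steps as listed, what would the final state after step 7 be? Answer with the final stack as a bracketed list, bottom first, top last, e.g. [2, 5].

[0]

state after step 5 := [77, -77]
step 6 (SWAP): [-77, 77]
step 7 (ADD): [0]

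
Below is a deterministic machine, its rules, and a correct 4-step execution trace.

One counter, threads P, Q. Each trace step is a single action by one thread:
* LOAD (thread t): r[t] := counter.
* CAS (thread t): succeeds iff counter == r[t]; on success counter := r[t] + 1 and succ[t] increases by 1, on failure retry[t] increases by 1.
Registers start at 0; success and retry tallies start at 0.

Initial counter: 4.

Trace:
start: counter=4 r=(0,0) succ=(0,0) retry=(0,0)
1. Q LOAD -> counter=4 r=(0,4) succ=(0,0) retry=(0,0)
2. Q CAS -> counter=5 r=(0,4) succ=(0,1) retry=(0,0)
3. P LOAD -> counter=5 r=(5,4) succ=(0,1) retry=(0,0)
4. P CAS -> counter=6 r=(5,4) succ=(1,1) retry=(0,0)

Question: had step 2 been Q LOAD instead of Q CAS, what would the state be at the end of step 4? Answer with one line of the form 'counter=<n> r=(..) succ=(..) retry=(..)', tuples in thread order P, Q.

counter=5 r=(4,4) succ=(1,0) retry=(0,0)

(re-executing from step 2 with the substitution; state before step 2: counter=4 r=(0,4) succ=(0,0) retry=(0,0))
2. Q LOAD -> counter=4 r=(0,4) succ=(0,0) retry=(0,0)
3. P LOAD -> counter=4 r=(4,4) succ=(0,0) retry=(0,0)
4. P CAS -> counter=5 r=(4,4) succ=(1,0) retry=(0,0)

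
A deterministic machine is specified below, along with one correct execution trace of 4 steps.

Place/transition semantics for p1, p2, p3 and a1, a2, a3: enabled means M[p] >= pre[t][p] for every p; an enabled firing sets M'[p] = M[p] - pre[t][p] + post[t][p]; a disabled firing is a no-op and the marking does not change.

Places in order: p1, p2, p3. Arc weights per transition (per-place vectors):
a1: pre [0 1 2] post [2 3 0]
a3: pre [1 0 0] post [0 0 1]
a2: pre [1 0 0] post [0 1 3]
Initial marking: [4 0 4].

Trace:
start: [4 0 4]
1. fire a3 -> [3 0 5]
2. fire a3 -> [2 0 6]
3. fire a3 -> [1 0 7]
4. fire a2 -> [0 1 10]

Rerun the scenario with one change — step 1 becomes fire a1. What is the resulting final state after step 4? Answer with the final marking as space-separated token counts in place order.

1 1 9

(re-executing from step 1 with the substitution; state before step 1: [4 0 4])
1. fire a1 -> [4 0 4]
2. fire a3 -> [3 0 5]
3. fire a3 -> [2 0 6]
4. fire a2 -> [1 1 9]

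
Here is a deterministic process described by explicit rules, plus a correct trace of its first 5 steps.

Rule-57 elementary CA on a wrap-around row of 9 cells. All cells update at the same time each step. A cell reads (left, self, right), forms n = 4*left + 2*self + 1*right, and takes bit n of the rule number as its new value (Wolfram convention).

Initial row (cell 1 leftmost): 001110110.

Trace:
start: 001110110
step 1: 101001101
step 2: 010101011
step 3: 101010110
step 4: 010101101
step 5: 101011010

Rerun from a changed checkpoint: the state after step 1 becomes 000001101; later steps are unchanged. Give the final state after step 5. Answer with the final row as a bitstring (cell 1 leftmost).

state after step 1 := 000001101
step 2: 111101010
step 3: 100010101
step 4: 011001011
step 5: 110100110

110100110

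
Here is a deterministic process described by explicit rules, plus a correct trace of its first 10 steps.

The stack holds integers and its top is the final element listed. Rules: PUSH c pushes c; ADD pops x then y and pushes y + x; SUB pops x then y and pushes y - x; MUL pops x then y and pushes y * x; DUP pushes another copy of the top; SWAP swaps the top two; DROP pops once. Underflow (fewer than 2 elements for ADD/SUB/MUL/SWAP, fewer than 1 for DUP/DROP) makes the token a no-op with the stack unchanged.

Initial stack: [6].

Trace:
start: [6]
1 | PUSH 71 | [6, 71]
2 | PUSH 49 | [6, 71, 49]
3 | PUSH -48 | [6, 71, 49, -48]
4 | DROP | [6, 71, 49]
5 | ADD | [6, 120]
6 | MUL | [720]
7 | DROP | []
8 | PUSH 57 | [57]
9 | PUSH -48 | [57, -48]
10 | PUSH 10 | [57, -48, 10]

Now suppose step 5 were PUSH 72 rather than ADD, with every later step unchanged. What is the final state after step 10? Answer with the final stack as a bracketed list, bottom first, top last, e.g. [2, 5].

[6, 71, 57, -48, 10]

(re-executing from step 5 with the substitution; state before step 5: [6, 71, 49])
5 | PUSH 72 | [6, 71, 49, 72]
6 | MUL | [6, 71, 3528]
7 | DROP | [6, 71]
8 | PUSH 57 | [6, 71, 57]
9 | PUSH -48 | [6, 71, 57, -48]
10 | PUSH 10 | [6, 71, 57, -48, 10]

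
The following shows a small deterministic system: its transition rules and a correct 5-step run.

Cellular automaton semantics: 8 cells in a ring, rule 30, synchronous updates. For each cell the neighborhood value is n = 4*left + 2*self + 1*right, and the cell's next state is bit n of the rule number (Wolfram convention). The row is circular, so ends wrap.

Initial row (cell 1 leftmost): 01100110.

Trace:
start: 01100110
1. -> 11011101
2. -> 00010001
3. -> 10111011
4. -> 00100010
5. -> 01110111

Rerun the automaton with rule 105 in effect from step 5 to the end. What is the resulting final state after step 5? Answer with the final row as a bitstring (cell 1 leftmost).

10001000

(re-executing step 5 under rule 105; state before step 5: 00100010)
5. -> 10001000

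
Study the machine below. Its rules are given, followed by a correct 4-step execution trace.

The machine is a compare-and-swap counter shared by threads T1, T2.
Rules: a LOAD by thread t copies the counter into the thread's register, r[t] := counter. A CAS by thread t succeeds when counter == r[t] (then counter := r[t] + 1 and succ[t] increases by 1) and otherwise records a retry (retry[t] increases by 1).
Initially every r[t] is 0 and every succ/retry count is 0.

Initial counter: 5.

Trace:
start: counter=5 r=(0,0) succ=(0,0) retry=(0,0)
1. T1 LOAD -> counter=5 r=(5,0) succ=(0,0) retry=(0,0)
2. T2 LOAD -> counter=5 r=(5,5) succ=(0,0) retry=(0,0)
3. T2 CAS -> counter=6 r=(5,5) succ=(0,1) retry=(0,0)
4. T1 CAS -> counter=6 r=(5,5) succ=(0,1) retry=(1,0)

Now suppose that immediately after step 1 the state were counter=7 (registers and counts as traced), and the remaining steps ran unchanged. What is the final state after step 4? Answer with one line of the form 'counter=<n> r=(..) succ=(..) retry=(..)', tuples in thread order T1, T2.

counter=8 r=(5,7) succ=(0,1) retry=(1,0)

state after step 1 := counter=7 r=(5,0) succ=(0,0) retry=(0,0)
2. T2 LOAD -> counter=7 r=(5,7) succ=(0,0) retry=(0,0)
3. T2 CAS -> counter=8 r=(5,7) succ=(0,1) retry=(0,0)
4. T1 CAS -> counter=8 r=(5,7) succ=(0,1) retry=(1,0)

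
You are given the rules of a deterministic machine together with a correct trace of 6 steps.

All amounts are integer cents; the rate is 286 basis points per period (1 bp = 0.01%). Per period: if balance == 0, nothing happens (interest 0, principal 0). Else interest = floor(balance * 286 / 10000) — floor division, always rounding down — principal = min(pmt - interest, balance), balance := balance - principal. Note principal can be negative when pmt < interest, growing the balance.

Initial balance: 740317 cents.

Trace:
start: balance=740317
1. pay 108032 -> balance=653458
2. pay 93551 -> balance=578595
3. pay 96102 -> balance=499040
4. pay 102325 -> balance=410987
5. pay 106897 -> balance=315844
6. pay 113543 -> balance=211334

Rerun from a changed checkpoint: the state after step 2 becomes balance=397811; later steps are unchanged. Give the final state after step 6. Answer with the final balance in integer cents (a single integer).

state after step 2 := balance=397811
3. pay 96102 -> balance=313086
4. pay 102325 -> balance=219715
5. pay 106897 -> balance=119101
6. pay 113543 -> balance=8964

8964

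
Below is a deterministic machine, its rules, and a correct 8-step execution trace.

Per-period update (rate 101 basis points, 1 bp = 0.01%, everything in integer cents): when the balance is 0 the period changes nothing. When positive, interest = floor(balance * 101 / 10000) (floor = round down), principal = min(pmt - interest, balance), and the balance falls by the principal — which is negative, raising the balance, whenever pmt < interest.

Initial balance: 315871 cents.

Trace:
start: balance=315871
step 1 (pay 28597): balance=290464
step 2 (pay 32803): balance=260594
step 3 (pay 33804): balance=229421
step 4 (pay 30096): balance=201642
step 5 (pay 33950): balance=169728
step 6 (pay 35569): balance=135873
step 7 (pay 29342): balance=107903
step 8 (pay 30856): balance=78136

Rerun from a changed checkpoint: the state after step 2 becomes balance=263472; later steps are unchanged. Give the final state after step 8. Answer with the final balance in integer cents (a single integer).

state after step 2 := balance=263472
step 3 (pay 33804): balance=232329
step 4 (pay 30096): balance=204579
step 5 (pay 33950): balance=172695
step 6 (pay 35569): balance=138870
step 7 (pay 29342): balance=110930
step 8 (pay 30856): balance=81194

81194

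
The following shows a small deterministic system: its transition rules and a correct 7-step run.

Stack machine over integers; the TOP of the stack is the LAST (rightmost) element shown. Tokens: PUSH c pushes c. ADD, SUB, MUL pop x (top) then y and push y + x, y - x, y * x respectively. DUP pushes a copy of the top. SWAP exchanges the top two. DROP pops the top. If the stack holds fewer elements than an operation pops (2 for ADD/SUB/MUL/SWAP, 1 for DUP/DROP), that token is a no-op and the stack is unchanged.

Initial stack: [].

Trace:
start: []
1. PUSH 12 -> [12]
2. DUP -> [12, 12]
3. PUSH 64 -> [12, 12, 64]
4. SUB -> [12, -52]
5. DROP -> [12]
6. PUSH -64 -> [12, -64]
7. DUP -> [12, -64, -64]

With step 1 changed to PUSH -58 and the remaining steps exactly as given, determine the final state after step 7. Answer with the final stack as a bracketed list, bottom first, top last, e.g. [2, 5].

[-58, -64, -64]

(re-executing from step 1 with the substitution; state before step 1: [])
1. PUSH -58 -> [-58]
2. DUP -> [-58, -58]
3. PUSH 64 -> [-58, -58, 64]
4. SUB -> [-58, -122]
5. DROP -> [-58]
6. PUSH -64 -> [-58, -64]
7. DUP -> [-58, -64, -64]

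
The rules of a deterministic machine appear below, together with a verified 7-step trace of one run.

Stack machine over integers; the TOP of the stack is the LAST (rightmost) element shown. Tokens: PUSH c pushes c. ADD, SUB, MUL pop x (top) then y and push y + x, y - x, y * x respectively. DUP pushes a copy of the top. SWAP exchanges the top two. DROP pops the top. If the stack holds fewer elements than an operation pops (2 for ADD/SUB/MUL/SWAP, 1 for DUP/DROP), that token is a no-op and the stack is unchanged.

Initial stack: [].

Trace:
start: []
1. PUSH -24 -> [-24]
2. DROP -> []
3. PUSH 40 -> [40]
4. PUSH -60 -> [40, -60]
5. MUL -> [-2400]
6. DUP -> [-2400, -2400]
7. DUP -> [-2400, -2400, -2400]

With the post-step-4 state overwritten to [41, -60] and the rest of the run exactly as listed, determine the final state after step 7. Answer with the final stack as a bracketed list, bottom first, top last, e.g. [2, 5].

state after step 4 := [41, -60]
5. MUL -> [-2460]
6. DUP -> [-2460, -2460]
7. DUP -> [-2460, -2460, -2460]

[-2460, -2460, -2460]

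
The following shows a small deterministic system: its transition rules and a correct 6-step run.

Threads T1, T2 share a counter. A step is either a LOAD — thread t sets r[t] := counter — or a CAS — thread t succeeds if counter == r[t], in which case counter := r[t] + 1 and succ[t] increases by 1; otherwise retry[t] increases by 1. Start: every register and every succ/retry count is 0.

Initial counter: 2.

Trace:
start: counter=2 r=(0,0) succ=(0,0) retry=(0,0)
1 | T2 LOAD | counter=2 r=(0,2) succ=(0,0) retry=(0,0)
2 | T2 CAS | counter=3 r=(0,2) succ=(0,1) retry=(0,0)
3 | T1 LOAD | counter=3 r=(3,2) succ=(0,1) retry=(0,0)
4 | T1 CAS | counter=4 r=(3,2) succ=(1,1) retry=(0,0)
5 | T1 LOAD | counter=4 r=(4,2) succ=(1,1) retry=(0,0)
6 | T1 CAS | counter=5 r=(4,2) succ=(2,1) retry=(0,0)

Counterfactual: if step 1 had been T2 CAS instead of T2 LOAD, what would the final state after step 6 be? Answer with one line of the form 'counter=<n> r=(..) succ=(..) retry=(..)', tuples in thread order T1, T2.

(re-executing from step 1 with the substitution; state before step 1: counter=2 r=(0,0) succ=(0,0) retry=(0,0))
1 | T2 CAS | counter=2 r=(0,0) succ=(0,0) retry=(0,1)
2 | T2 CAS | counter=2 r=(0,0) succ=(0,0) retry=(0,2)
3 | T1 LOAD | counter=2 r=(2,0) succ=(0,0) retry=(0,2)
4 | T1 CAS | counter=3 r=(2,0) succ=(1,0) retry=(0,2)
5 | T1 LOAD | counter=3 r=(3,0) succ=(1,0) retry=(0,2)
6 | T1 CAS | counter=4 r=(3,0) succ=(2,0) retry=(0,2)

counter=4 r=(3,0) succ=(2,0) retry=(0,2)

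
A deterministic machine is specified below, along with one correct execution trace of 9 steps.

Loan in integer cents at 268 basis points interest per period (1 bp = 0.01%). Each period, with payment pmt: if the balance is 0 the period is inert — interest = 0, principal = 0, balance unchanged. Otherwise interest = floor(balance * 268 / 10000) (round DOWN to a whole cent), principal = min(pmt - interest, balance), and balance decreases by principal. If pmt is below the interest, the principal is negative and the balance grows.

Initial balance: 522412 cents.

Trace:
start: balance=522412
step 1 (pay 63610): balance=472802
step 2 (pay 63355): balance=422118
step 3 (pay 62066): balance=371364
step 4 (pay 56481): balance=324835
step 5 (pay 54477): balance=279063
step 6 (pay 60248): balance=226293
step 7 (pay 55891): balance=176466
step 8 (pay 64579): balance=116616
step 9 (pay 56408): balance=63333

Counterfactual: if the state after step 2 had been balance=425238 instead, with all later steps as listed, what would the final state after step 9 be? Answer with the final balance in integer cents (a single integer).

state after step 2 := balance=425238
step 3 (pay 62066): balance=374568
step 4 (pay 56481): balance=328125
step 5 (pay 54477): balance=282441
step 6 (pay 60248): balance=229762
step 7 (pay 55891): balance=180028
step 8 (pay 64579): balance=120273
step 9 (pay 56408): balance=67088

67088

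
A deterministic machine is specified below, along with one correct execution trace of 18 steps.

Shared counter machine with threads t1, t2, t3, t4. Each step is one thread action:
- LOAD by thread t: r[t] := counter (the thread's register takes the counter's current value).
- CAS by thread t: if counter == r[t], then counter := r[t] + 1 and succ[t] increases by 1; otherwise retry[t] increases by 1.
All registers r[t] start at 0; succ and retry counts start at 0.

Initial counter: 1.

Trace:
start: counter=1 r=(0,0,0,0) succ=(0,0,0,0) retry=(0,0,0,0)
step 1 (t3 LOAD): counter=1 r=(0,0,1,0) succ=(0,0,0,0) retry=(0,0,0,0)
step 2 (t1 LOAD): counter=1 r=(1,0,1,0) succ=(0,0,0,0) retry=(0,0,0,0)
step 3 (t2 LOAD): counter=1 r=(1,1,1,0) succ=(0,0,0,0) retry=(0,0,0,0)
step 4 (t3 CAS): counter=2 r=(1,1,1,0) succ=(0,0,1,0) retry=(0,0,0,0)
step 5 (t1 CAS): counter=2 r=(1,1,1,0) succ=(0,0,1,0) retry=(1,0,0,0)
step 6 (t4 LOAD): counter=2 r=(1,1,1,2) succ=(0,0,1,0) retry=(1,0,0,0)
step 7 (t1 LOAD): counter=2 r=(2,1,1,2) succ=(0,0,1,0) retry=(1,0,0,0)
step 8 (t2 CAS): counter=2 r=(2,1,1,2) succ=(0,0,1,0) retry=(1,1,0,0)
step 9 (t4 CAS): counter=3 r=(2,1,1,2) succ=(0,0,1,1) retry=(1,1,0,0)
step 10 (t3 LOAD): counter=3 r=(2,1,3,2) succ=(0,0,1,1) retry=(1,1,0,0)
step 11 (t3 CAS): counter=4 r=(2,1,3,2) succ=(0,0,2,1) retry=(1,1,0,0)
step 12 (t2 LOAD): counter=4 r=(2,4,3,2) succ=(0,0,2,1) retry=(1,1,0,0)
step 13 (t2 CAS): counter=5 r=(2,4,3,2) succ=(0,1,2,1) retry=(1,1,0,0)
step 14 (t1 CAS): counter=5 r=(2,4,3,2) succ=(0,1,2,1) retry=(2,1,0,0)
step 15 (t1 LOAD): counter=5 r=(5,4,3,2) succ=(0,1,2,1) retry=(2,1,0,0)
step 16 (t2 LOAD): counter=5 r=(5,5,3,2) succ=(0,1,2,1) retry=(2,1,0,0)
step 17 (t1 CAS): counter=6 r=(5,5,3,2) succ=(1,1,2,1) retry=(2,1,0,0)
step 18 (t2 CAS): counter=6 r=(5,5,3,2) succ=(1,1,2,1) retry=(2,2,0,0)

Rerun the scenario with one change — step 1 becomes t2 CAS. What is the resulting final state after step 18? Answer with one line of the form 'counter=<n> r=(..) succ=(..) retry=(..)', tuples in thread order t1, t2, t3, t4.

(re-executing from step 1 with the substitution; state before step 1: counter=1 r=(0,0,0,0) succ=(0,0,0,0) retry=(0,0,0,0))
step 1 (t2 CAS): counter=1 r=(0,0,0,0) succ=(0,0,0,0) retry=(0,1,0,0)
step 2 (t1 LOAD): counter=1 r=(1,0,0,0) succ=(0,0,0,0) retry=(0,1,0,0)
step 3 (t2 LOAD): counter=1 r=(1,1,0,0) succ=(0,0,0,0) retry=(0,1,0,0)
step 4 (t3 CAS): counter=1 r=(1,1,0,0) succ=(0,0,0,0) retry=(0,1,1,0)
step 5 (t1 CAS): counter=2 r=(1,1,0,0) succ=(1,0,0,0) retry=(0,1,1,0)
step 6 (t4 LOAD): counter=2 r=(1,1,0,2) succ=(1,0,0,0) retry=(0,1,1,0)
step 7 (t1 LOAD): counter=2 r=(2,1,0,2) succ=(1,0,0,0) retry=(0,1,1,0)
step 8 (t2 CAS): counter=2 r=(2,1,0,2) succ=(1,0,0,0) retry=(0,2,1,0)
step 9 (t4 CAS): counter=3 r=(2,1,0,2) succ=(1,0,0,1) retry=(0,2,1,0)
step 10 (t3 LOAD): counter=3 r=(2,1,3,2) succ=(1,0,0,1) retry=(0,2,1,0)
step 11 (t3 CAS): counter=4 r=(2,1,3,2) succ=(1,0,1,1) retry=(0,2,1,0)
step 12 (t2 LOAD): counter=4 r=(2,4,3,2) succ=(1,0,1,1) retry=(0,2,1,0)
step 13 (t2 CAS): counter=5 r=(2,4,3,2) succ=(1,1,1,1) retry=(0,2,1,0)
step 14 (t1 CAS): counter=5 r=(2,4,3,2) succ=(1,1,1,1) retry=(1,2,1,0)
step 15 (t1 LOAD): counter=5 r=(5,4,3,2) succ=(1,1,1,1) retry=(1,2,1,0)
step 16 (t2 LOAD): counter=5 r=(5,5,3,2) succ=(1,1,1,1) retry=(1,2,1,0)
step 17 (t1 CAS): counter=6 r=(5,5,3,2) succ=(2,1,1,1) retry=(1,2,1,0)
step 18 (t2 CAS): counter=6 r=(5,5,3,2) succ=(2,1,1,1) retry=(1,3,1,0)

counter=6 r=(5,5,3,2) succ=(2,1,1,1) retry=(1,3,1,0)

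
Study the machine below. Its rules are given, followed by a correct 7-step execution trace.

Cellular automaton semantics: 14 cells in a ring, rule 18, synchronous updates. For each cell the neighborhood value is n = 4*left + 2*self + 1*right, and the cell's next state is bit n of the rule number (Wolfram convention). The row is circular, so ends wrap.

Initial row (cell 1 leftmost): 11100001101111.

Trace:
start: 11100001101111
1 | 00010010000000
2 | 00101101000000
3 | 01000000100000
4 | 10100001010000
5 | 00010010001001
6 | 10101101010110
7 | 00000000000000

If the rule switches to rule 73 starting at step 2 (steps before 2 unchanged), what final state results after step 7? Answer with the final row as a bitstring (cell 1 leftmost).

11010010111111

(re-executing steps 2..7 under rule 73; state before step 2: 00010010000000)
2 | 11000000111111
3 | 01011110100000
4 | 00010010001111
5 | 01000000101001
6 | 00011110000000
7 | 11010010111111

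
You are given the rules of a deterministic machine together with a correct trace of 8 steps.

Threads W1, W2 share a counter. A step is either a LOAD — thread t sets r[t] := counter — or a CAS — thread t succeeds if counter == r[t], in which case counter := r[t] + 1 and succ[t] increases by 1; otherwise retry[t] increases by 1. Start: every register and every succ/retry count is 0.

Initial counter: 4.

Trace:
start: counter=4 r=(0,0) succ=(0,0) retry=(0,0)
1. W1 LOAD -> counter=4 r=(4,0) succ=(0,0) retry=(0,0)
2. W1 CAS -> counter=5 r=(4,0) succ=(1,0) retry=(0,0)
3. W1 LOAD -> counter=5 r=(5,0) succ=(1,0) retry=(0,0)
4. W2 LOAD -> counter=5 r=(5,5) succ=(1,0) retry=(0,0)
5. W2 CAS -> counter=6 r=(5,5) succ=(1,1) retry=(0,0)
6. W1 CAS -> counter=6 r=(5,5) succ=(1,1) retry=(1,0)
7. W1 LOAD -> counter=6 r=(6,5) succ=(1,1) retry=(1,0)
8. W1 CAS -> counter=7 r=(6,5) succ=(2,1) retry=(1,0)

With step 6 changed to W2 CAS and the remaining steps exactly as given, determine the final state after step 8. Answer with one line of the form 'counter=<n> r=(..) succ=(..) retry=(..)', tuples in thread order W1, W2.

counter=7 r=(6,5) succ=(2,1) retry=(0,1)

(re-executing from step 6 with the substitution; state before step 6: counter=6 r=(5,5) succ=(1,1) retry=(0,0))
6. W2 CAS -> counter=6 r=(5,5) succ=(1,1) retry=(0,1)
7. W1 LOAD -> counter=6 r=(6,5) succ=(1,1) retry=(0,1)
8. W1 CAS -> counter=7 r=(6,5) succ=(2,1) retry=(0,1)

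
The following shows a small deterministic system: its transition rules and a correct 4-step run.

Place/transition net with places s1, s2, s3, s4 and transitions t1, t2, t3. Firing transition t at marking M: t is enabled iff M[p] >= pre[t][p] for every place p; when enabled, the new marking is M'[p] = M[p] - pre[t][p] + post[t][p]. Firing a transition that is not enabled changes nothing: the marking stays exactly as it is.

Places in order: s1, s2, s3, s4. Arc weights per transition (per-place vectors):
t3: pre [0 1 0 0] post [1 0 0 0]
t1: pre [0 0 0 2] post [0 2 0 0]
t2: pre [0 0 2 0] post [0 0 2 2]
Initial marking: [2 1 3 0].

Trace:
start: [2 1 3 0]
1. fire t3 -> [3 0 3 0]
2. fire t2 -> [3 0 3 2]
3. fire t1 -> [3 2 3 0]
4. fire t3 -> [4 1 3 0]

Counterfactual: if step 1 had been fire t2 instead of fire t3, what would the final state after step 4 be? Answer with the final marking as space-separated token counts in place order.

(re-executing from step 1 with the substitution; state before step 1: [2 1 3 0])
1. fire t2 -> [2 1 3 2]
2. fire t2 -> [2 1 3 4]
3. fire t1 -> [2 3 3 2]
4. fire t3 -> [3 2 3 2]

3 2 3 2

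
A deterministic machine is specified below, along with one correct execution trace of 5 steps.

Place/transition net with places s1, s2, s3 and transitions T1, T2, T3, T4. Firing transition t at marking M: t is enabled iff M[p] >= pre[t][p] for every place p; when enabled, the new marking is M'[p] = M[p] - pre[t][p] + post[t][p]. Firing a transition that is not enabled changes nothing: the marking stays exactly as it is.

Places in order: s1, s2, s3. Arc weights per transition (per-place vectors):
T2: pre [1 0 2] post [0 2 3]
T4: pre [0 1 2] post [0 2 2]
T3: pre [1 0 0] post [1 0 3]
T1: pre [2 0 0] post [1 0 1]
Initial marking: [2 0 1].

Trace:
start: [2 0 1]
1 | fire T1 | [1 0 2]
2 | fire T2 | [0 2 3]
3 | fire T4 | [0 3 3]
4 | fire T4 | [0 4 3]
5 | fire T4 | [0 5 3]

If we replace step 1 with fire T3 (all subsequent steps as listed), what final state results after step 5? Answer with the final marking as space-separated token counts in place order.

(re-executing from step 1 with the substitution; state before step 1: [2 0 1])
1 | fire T3 | [2 0 4]
2 | fire T2 | [1 2 5]
3 | fire T4 | [1 3 5]
4 | fire T4 | [1 4 5]
5 | fire T4 | [1 5 5]

1 5 5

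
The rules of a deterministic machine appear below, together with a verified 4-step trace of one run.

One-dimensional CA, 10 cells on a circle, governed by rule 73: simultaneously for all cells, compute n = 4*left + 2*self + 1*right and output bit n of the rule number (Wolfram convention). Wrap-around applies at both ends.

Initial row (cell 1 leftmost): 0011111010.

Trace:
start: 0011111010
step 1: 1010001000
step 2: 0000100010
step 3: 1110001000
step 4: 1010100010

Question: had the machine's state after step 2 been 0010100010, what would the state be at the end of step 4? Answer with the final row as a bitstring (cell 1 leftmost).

state after step 2 := 0010100010
step 3: 1000001000
step 4: 0011100010

0011100010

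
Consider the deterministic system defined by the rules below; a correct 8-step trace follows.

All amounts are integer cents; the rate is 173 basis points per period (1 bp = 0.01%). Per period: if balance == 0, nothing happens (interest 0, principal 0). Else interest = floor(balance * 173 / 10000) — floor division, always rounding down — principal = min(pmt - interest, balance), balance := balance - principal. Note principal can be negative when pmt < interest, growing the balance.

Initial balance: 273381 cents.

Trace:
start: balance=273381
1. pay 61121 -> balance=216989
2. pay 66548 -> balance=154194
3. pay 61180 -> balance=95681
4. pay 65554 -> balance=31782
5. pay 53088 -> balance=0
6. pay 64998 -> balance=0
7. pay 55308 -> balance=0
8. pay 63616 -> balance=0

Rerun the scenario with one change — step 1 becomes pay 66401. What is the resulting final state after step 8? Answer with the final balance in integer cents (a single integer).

(re-executing from step 1 with the substitution; state before step 1: balance=273381)
1. pay 66401 -> balance=211709
2. pay 66548 -> balance=148823
3. pay 61180 -> balance=90217
4. pay 65554 -> balance=26223
5. pay 53088 -> balance=0
6. pay 64998 -> balance=0
7. pay 55308 -> balance=0
8. pay 63616 -> balance=0

0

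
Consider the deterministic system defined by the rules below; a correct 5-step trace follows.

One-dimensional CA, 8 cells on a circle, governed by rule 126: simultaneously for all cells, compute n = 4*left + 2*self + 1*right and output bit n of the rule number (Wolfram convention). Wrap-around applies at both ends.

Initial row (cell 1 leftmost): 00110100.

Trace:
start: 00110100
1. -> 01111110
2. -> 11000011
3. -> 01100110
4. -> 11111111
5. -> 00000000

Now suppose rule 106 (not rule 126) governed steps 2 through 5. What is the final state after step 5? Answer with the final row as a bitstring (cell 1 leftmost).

(re-executing steps 2..5 under rule 106; state before step 2: 01111110)
2. -> 11000010
3. -> 11000101
4. -> 01001011
5. -> 10010111

10010111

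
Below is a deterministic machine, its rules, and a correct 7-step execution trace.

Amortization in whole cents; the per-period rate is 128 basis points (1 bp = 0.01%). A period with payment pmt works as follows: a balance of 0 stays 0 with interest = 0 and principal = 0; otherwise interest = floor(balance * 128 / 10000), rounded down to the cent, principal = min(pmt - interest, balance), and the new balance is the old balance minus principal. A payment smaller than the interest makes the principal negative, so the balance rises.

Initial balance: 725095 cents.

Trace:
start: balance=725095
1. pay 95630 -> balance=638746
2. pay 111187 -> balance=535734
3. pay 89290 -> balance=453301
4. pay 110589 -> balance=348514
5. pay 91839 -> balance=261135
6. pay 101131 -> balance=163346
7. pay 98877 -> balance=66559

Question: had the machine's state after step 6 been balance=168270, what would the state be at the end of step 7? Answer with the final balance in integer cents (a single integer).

state after step 6 := balance=168270
7. pay 98877 -> balance=71546

71546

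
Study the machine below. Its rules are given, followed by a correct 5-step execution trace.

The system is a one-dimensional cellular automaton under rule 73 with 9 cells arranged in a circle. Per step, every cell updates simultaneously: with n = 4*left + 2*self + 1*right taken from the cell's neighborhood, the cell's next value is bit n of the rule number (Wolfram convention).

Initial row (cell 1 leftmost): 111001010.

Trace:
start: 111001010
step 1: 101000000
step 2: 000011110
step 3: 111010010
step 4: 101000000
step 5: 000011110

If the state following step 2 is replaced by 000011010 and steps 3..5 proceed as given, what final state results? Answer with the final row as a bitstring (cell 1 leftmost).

000011000

state after step 2 := 000011010
step 3: 111011000
step 4: 101011010
step 5: 000011000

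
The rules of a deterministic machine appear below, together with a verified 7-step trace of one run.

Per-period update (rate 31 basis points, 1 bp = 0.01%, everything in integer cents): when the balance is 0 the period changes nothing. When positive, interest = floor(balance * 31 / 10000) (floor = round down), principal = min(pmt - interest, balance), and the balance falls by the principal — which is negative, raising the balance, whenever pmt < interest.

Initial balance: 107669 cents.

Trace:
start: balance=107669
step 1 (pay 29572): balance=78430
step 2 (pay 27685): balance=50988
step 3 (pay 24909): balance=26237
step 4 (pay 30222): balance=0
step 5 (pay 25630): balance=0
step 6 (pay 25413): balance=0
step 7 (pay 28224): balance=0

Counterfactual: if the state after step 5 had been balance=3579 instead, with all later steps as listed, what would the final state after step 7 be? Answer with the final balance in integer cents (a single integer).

0

state after step 5 := balance=3579
step 6 (pay 25413): balance=0
step 7 (pay 28224): balance=0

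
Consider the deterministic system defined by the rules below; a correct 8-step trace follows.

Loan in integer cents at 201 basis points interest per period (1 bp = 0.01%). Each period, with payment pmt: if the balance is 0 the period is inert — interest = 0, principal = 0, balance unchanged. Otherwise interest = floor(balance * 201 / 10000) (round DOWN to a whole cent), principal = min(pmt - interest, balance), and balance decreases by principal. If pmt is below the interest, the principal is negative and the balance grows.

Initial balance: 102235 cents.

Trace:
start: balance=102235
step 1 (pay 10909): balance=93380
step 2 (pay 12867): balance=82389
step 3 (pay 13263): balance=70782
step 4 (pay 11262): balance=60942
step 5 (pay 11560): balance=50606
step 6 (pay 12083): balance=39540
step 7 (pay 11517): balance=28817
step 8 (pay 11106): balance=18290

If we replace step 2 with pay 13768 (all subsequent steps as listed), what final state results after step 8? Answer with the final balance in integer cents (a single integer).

(re-executing from step 2 with the substitution; state before step 2: balance=93380)
step 2 (pay 13768): balance=81488
step 3 (pay 13263): balance=69862
step 4 (pay 11262): balance=60004
step 5 (pay 11560): balance=49650
step 6 (pay 12083): balance=38564
step 7 (pay 11517): balance=27822
step 8 (pay 11106): balance=17275

17275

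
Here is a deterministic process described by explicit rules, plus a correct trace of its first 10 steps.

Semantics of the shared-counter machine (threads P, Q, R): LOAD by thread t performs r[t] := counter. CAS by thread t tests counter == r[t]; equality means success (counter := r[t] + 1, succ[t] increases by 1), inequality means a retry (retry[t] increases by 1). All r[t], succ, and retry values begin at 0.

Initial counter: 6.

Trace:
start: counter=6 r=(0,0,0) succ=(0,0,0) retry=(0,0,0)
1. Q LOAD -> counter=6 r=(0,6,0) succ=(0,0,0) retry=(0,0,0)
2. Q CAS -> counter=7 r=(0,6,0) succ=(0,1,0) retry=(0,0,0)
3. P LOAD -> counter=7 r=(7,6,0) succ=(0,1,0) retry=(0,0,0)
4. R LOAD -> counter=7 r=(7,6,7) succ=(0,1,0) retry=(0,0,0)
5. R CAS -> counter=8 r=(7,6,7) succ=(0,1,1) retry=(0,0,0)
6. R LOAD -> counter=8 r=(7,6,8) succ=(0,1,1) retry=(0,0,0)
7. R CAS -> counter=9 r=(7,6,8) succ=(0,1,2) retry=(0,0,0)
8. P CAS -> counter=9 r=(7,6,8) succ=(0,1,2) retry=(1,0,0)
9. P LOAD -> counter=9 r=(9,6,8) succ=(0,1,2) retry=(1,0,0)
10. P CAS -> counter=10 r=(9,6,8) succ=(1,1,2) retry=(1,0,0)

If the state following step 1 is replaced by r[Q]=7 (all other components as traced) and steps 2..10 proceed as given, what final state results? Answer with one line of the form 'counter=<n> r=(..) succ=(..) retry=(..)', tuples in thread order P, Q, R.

counter=9 r=(8,7,7) succ=(1,0,2) retry=(1,1,0)

state after step 1 := counter=6 r=(0,7,0) succ=(0,0,0) retry=(0,0,0)
2. Q CAS -> counter=6 r=(0,7,0) succ=(0,0,0) retry=(0,1,0)
3. P LOAD -> counter=6 r=(6,7,0) succ=(0,0,0) retry=(0,1,0)
4. R LOAD -> counter=6 r=(6,7,6) succ=(0,0,0) retry=(0,1,0)
5. R CAS -> counter=7 r=(6,7,6) succ=(0,0,1) retry=(0,1,0)
6. R LOAD -> counter=7 r=(6,7,7) succ=(0,0,1) retry=(0,1,0)
7. R CAS -> counter=8 r=(6,7,7) succ=(0,0,2) retry=(0,1,0)
8. P CAS -> counter=8 r=(6,7,7) succ=(0,0,2) retry=(1,1,0)
9. P LOAD -> counter=8 r=(8,7,7) succ=(0,0,2) retry=(1,1,0)
10. P CAS -> counter=9 r=(8,7,7) succ=(1,0,2) retry=(1,1,0)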